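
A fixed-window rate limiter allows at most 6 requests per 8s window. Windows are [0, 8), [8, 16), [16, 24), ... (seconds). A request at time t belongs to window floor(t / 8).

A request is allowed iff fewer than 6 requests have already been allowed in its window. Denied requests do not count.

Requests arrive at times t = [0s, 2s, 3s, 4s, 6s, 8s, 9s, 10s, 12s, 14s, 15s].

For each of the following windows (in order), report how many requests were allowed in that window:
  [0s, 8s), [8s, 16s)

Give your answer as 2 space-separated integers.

Processing requests:
  req#1 t=0s (window 0): ALLOW
  req#2 t=2s (window 0): ALLOW
  req#3 t=3s (window 0): ALLOW
  req#4 t=4s (window 0): ALLOW
  req#5 t=6s (window 0): ALLOW
  req#6 t=8s (window 1): ALLOW
  req#7 t=9s (window 1): ALLOW
  req#8 t=10s (window 1): ALLOW
  req#9 t=12s (window 1): ALLOW
  req#10 t=14s (window 1): ALLOW
  req#11 t=15s (window 1): ALLOW

Allowed counts by window: 5 6

Answer: 5 6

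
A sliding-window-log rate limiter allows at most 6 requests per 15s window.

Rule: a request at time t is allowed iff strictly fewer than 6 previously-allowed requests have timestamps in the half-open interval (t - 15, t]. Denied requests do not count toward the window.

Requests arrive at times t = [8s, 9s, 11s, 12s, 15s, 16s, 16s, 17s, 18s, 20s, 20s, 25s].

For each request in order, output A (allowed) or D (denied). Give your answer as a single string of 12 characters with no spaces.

Tracking allowed requests in the window:
  req#1 t=8s: ALLOW
  req#2 t=9s: ALLOW
  req#3 t=11s: ALLOW
  req#4 t=12s: ALLOW
  req#5 t=15s: ALLOW
  req#6 t=16s: ALLOW
  req#7 t=16s: DENY
  req#8 t=17s: DENY
  req#9 t=18s: DENY
  req#10 t=20s: DENY
  req#11 t=20s: DENY
  req#12 t=25s: ALLOW

Answer: AAAAAADDDDDA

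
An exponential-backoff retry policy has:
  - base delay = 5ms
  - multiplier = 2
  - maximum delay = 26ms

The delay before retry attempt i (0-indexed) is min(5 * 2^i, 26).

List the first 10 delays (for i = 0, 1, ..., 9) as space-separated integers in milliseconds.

Answer: 5 10 20 26 26 26 26 26 26 26

Derivation:
Computing each delay:
  i=0: min(5*2^0, 26) = 5
  i=1: min(5*2^1, 26) = 10
  i=2: min(5*2^2, 26) = 20
  i=3: min(5*2^3, 26) = 26
  i=4: min(5*2^4, 26) = 26
  i=5: min(5*2^5, 26) = 26
  i=6: min(5*2^6, 26) = 26
  i=7: min(5*2^7, 26) = 26
  i=8: min(5*2^8, 26) = 26
  i=9: min(5*2^9, 26) = 26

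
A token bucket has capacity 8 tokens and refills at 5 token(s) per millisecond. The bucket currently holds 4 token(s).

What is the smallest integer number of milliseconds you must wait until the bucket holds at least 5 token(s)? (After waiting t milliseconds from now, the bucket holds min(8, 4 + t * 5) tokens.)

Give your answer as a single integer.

Answer: 1

Derivation:
Need 4 + t * 5 >= 5, so t >= 1/5.
Smallest integer t = ceil(1/5) = 1.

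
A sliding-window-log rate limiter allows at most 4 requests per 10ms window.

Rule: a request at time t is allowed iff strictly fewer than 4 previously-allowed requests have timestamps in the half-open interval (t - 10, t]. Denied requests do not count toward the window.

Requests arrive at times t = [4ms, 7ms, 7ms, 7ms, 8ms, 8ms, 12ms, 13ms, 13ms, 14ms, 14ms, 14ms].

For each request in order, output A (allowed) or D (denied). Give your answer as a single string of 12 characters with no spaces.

Answer: AAAADDDDDADD

Derivation:
Tracking allowed requests in the window:
  req#1 t=4ms: ALLOW
  req#2 t=7ms: ALLOW
  req#3 t=7ms: ALLOW
  req#4 t=7ms: ALLOW
  req#5 t=8ms: DENY
  req#6 t=8ms: DENY
  req#7 t=12ms: DENY
  req#8 t=13ms: DENY
  req#9 t=13ms: DENY
  req#10 t=14ms: ALLOW
  req#11 t=14ms: DENY
  req#12 t=14ms: DENY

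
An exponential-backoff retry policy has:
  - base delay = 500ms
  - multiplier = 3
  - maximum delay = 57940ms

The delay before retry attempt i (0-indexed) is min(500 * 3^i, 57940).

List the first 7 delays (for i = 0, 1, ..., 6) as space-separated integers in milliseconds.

Computing each delay:
  i=0: min(500*3^0, 57940) = 500
  i=1: min(500*3^1, 57940) = 1500
  i=2: min(500*3^2, 57940) = 4500
  i=3: min(500*3^3, 57940) = 13500
  i=4: min(500*3^4, 57940) = 40500
  i=5: min(500*3^5, 57940) = 57940
  i=6: min(500*3^6, 57940) = 57940

Answer: 500 1500 4500 13500 40500 57940 57940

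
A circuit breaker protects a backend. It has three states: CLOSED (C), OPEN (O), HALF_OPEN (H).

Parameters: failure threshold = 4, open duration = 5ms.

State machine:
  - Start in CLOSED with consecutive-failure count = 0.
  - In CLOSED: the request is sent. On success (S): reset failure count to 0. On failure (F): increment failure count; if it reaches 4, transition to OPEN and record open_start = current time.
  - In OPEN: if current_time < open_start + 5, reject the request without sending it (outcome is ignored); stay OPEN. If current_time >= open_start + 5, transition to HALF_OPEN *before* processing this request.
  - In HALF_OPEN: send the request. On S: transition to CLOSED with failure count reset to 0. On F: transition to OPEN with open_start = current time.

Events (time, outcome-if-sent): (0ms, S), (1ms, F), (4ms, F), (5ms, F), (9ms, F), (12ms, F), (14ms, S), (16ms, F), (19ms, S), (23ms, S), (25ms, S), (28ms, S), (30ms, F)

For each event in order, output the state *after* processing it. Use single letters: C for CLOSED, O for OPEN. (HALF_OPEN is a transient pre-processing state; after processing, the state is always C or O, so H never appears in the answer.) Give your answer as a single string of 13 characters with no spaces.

State after each event:
  event#1 t=0ms outcome=S: state=CLOSED
  event#2 t=1ms outcome=F: state=CLOSED
  event#3 t=4ms outcome=F: state=CLOSED
  event#4 t=5ms outcome=F: state=CLOSED
  event#5 t=9ms outcome=F: state=OPEN
  event#6 t=12ms outcome=F: state=OPEN
  event#7 t=14ms outcome=S: state=CLOSED
  event#8 t=16ms outcome=F: state=CLOSED
  event#9 t=19ms outcome=S: state=CLOSED
  event#10 t=23ms outcome=S: state=CLOSED
  event#11 t=25ms outcome=S: state=CLOSED
  event#12 t=28ms outcome=S: state=CLOSED
  event#13 t=30ms outcome=F: state=CLOSED

Answer: CCCCOOCCCCCCC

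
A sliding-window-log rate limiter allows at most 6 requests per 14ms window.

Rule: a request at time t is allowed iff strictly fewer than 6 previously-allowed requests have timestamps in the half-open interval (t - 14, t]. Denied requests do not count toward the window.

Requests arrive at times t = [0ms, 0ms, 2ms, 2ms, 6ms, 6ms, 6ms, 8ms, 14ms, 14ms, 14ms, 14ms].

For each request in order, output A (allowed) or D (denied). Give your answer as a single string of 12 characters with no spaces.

Tracking allowed requests in the window:
  req#1 t=0ms: ALLOW
  req#2 t=0ms: ALLOW
  req#3 t=2ms: ALLOW
  req#4 t=2ms: ALLOW
  req#5 t=6ms: ALLOW
  req#6 t=6ms: ALLOW
  req#7 t=6ms: DENY
  req#8 t=8ms: DENY
  req#9 t=14ms: ALLOW
  req#10 t=14ms: ALLOW
  req#11 t=14ms: DENY
  req#12 t=14ms: DENY

Answer: AAAAAADDAADD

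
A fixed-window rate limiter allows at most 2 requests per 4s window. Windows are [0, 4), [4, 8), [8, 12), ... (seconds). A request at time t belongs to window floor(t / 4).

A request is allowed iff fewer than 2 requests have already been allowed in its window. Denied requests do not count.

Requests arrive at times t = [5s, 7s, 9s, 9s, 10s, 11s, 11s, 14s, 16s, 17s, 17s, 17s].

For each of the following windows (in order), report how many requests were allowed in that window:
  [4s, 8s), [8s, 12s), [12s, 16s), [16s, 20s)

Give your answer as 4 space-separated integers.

Answer: 2 2 1 2

Derivation:
Processing requests:
  req#1 t=5s (window 1): ALLOW
  req#2 t=7s (window 1): ALLOW
  req#3 t=9s (window 2): ALLOW
  req#4 t=9s (window 2): ALLOW
  req#5 t=10s (window 2): DENY
  req#6 t=11s (window 2): DENY
  req#7 t=11s (window 2): DENY
  req#8 t=14s (window 3): ALLOW
  req#9 t=16s (window 4): ALLOW
  req#10 t=17s (window 4): ALLOW
  req#11 t=17s (window 4): DENY
  req#12 t=17s (window 4): DENY

Allowed counts by window: 2 2 1 2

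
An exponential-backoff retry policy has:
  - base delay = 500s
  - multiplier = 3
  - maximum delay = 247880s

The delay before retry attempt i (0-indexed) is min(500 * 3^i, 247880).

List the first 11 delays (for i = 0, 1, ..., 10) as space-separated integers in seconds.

Computing each delay:
  i=0: min(500*3^0, 247880) = 500
  i=1: min(500*3^1, 247880) = 1500
  i=2: min(500*3^2, 247880) = 4500
  i=3: min(500*3^3, 247880) = 13500
  i=4: min(500*3^4, 247880) = 40500
  i=5: min(500*3^5, 247880) = 121500
  i=6: min(500*3^6, 247880) = 247880
  i=7: min(500*3^7, 247880) = 247880
  i=8: min(500*3^8, 247880) = 247880
  i=9: min(500*3^9, 247880) = 247880
  i=10: min(500*3^10, 247880) = 247880

Answer: 500 1500 4500 13500 40500 121500 247880 247880 247880 247880 247880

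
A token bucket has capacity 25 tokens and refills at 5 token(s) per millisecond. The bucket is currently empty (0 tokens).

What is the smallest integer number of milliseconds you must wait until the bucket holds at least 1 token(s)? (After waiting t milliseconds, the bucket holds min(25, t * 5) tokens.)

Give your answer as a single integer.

Need t * 5 >= 1, so t >= 1/5.
Smallest integer t = ceil(1/5) = 1.

Answer: 1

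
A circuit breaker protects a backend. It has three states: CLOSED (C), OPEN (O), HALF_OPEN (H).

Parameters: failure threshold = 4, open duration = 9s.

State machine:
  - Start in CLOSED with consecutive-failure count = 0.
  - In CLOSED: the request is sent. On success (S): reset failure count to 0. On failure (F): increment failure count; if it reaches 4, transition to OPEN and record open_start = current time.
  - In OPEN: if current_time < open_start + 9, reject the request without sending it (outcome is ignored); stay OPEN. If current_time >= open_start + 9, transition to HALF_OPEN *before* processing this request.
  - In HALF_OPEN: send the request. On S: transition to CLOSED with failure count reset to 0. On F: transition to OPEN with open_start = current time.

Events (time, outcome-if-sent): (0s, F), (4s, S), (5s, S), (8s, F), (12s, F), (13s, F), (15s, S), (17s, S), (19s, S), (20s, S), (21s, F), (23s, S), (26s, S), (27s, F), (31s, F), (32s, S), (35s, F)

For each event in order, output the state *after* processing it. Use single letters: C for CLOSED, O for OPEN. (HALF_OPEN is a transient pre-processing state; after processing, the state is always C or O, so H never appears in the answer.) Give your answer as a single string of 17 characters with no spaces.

Answer: CCCCCCCCCCCCCCCCC

Derivation:
State after each event:
  event#1 t=0s outcome=F: state=CLOSED
  event#2 t=4s outcome=S: state=CLOSED
  event#3 t=5s outcome=S: state=CLOSED
  event#4 t=8s outcome=F: state=CLOSED
  event#5 t=12s outcome=F: state=CLOSED
  event#6 t=13s outcome=F: state=CLOSED
  event#7 t=15s outcome=S: state=CLOSED
  event#8 t=17s outcome=S: state=CLOSED
  event#9 t=19s outcome=S: state=CLOSED
  event#10 t=20s outcome=S: state=CLOSED
  event#11 t=21s outcome=F: state=CLOSED
  event#12 t=23s outcome=S: state=CLOSED
  event#13 t=26s outcome=S: state=CLOSED
  event#14 t=27s outcome=F: state=CLOSED
  event#15 t=31s outcome=F: state=CLOSED
  event#16 t=32s outcome=S: state=CLOSED
  event#17 t=35s outcome=F: state=CLOSED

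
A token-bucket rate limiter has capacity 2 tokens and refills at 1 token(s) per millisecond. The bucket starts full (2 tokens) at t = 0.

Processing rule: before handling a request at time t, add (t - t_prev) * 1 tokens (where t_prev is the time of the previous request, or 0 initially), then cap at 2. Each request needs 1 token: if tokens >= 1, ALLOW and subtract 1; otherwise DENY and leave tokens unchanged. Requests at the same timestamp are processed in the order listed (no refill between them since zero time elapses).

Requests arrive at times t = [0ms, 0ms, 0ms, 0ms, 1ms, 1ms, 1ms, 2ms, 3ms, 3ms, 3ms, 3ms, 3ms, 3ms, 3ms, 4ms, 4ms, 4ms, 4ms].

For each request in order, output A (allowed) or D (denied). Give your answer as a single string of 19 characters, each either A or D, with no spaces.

Answer: AADDADDAADDDDDDADDD

Derivation:
Simulating step by step:
  req#1 t=0ms: ALLOW
  req#2 t=0ms: ALLOW
  req#3 t=0ms: DENY
  req#4 t=0ms: DENY
  req#5 t=1ms: ALLOW
  req#6 t=1ms: DENY
  req#7 t=1ms: DENY
  req#8 t=2ms: ALLOW
  req#9 t=3ms: ALLOW
  req#10 t=3ms: DENY
  req#11 t=3ms: DENY
  req#12 t=3ms: DENY
  req#13 t=3ms: DENY
  req#14 t=3ms: DENY
  req#15 t=3ms: DENY
  req#16 t=4ms: ALLOW
  req#17 t=4ms: DENY
  req#18 t=4ms: DENY
  req#19 t=4ms: DENY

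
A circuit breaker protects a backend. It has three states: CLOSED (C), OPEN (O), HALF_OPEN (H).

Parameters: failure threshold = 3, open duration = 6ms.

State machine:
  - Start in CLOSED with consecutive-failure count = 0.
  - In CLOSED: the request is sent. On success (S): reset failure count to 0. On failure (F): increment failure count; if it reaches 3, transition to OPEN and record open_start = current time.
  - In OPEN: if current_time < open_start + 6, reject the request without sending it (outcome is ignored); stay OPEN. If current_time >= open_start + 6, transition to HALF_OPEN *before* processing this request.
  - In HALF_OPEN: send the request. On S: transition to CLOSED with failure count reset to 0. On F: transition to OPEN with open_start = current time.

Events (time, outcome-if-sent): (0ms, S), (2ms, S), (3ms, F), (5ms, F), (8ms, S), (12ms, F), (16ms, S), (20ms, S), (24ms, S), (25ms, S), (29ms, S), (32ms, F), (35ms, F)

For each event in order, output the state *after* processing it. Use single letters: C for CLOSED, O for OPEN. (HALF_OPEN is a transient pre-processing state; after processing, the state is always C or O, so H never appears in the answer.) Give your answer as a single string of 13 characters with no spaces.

State after each event:
  event#1 t=0ms outcome=S: state=CLOSED
  event#2 t=2ms outcome=S: state=CLOSED
  event#3 t=3ms outcome=F: state=CLOSED
  event#4 t=5ms outcome=F: state=CLOSED
  event#5 t=8ms outcome=S: state=CLOSED
  event#6 t=12ms outcome=F: state=CLOSED
  event#7 t=16ms outcome=S: state=CLOSED
  event#8 t=20ms outcome=S: state=CLOSED
  event#9 t=24ms outcome=S: state=CLOSED
  event#10 t=25ms outcome=S: state=CLOSED
  event#11 t=29ms outcome=S: state=CLOSED
  event#12 t=32ms outcome=F: state=CLOSED
  event#13 t=35ms outcome=F: state=CLOSED

Answer: CCCCCCCCCCCCC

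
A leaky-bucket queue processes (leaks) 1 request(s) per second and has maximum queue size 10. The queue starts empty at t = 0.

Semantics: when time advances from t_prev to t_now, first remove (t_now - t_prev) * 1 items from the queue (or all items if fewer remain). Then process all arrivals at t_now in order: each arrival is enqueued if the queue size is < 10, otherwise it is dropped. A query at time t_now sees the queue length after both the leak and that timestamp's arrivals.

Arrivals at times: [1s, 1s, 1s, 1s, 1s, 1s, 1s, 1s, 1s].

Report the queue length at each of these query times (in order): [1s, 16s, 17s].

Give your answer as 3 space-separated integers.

Queue lengths at query times:
  query t=1s: backlog = 9
  query t=16s: backlog = 0
  query t=17s: backlog = 0

Answer: 9 0 0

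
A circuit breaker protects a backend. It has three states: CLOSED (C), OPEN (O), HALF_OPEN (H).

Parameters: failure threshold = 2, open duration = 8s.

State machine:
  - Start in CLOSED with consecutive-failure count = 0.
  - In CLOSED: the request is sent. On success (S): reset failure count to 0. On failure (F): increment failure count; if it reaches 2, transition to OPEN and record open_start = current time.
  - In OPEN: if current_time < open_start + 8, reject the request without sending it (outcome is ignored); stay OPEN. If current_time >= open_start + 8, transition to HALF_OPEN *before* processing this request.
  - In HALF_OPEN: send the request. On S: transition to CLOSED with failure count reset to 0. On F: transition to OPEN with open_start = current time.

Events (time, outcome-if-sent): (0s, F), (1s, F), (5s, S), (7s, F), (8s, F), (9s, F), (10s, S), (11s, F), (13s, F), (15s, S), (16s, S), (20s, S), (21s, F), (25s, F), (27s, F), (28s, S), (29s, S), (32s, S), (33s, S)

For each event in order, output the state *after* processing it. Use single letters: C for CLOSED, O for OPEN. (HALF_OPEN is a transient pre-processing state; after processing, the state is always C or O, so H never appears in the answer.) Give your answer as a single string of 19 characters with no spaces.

State after each event:
  event#1 t=0s outcome=F: state=CLOSED
  event#2 t=1s outcome=F: state=OPEN
  event#3 t=5s outcome=S: state=OPEN
  event#4 t=7s outcome=F: state=OPEN
  event#5 t=8s outcome=F: state=OPEN
  event#6 t=9s outcome=F: state=OPEN
  event#7 t=10s outcome=S: state=OPEN
  event#8 t=11s outcome=F: state=OPEN
  event#9 t=13s outcome=F: state=OPEN
  event#10 t=15s outcome=S: state=OPEN
  event#11 t=16s outcome=S: state=OPEN
  event#12 t=20s outcome=S: state=CLOSED
  event#13 t=21s outcome=F: state=CLOSED
  event#14 t=25s outcome=F: state=OPEN
  event#15 t=27s outcome=F: state=OPEN
  event#16 t=28s outcome=S: state=OPEN
  event#17 t=29s outcome=S: state=OPEN
  event#18 t=32s outcome=S: state=OPEN
  event#19 t=33s outcome=S: state=CLOSED

Answer: COOOOOOOOOOCCOOOOOC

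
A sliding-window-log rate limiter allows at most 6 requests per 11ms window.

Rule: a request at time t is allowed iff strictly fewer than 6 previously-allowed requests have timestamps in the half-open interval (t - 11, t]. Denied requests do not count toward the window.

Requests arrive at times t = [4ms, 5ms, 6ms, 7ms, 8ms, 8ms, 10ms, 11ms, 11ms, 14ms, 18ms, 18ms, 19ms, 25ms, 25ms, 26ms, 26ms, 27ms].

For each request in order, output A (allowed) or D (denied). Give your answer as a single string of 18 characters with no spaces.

Tracking allowed requests in the window:
  req#1 t=4ms: ALLOW
  req#2 t=5ms: ALLOW
  req#3 t=6ms: ALLOW
  req#4 t=7ms: ALLOW
  req#5 t=8ms: ALLOW
  req#6 t=8ms: ALLOW
  req#7 t=10ms: DENY
  req#8 t=11ms: DENY
  req#9 t=11ms: DENY
  req#10 t=14ms: DENY
  req#11 t=18ms: ALLOW
  req#12 t=18ms: ALLOW
  req#13 t=19ms: ALLOW
  req#14 t=25ms: ALLOW
  req#15 t=25ms: ALLOW
  req#16 t=26ms: ALLOW
  req#17 t=26ms: DENY
  req#18 t=27ms: DENY

Answer: AAAAAADDDDAAAAAADD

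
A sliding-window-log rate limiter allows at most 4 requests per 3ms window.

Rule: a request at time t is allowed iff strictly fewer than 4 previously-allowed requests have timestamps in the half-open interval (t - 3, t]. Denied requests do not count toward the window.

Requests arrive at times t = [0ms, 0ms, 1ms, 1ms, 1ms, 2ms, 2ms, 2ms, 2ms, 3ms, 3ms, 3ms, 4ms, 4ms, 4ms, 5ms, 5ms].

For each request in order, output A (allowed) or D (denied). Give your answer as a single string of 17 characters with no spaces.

Tracking allowed requests in the window:
  req#1 t=0ms: ALLOW
  req#2 t=0ms: ALLOW
  req#3 t=1ms: ALLOW
  req#4 t=1ms: ALLOW
  req#5 t=1ms: DENY
  req#6 t=2ms: DENY
  req#7 t=2ms: DENY
  req#8 t=2ms: DENY
  req#9 t=2ms: DENY
  req#10 t=3ms: ALLOW
  req#11 t=3ms: ALLOW
  req#12 t=3ms: DENY
  req#13 t=4ms: ALLOW
  req#14 t=4ms: ALLOW
  req#15 t=4ms: DENY
  req#16 t=5ms: DENY
  req#17 t=5ms: DENY

Answer: AAAADDDDDAADAADDD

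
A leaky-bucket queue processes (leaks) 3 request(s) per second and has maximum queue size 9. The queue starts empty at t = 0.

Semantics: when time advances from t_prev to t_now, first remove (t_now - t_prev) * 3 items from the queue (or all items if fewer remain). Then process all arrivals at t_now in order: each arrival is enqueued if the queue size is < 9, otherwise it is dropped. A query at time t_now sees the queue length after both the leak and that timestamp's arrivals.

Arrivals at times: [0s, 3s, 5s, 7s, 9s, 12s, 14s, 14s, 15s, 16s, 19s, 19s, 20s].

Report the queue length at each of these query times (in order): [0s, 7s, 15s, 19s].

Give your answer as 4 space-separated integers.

Answer: 1 1 1 2

Derivation:
Queue lengths at query times:
  query t=0s: backlog = 1
  query t=7s: backlog = 1
  query t=15s: backlog = 1
  query t=19s: backlog = 2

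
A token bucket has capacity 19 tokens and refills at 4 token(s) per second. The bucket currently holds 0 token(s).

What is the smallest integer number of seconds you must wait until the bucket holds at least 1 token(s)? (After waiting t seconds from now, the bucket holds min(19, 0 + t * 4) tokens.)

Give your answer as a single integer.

Need 0 + t * 4 >= 1, so t >= 1/4.
Smallest integer t = ceil(1/4) = 1.

Answer: 1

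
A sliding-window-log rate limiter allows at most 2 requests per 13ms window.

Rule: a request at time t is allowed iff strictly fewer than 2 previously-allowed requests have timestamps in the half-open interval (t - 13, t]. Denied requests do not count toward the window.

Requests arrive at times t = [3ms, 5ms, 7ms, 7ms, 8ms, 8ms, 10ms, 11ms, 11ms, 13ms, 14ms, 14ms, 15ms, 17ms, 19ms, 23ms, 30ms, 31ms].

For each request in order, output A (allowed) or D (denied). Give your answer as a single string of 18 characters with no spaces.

Tracking allowed requests in the window:
  req#1 t=3ms: ALLOW
  req#2 t=5ms: ALLOW
  req#3 t=7ms: DENY
  req#4 t=7ms: DENY
  req#5 t=8ms: DENY
  req#6 t=8ms: DENY
  req#7 t=10ms: DENY
  req#8 t=11ms: DENY
  req#9 t=11ms: DENY
  req#10 t=13ms: DENY
  req#11 t=14ms: DENY
  req#12 t=14ms: DENY
  req#13 t=15ms: DENY
  req#14 t=17ms: ALLOW
  req#15 t=19ms: ALLOW
  req#16 t=23ms: DENY
  req#17 t=30ms: ALLOW
  req#18 t=31ms: DENY

Answer: AADDDDDDDDDDDAADAD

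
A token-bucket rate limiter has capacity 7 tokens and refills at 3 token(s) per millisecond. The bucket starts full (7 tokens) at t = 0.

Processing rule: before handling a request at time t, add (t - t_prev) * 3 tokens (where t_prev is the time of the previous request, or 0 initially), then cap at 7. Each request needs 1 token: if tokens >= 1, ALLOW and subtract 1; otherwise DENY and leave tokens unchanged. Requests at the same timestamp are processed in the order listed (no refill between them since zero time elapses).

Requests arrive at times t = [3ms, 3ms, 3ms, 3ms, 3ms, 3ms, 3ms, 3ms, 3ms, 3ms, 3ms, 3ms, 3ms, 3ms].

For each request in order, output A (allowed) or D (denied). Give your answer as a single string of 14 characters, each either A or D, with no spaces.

Answer: AAAAAAADDDDDDD

Derivation:
Simulating step by step:
  req#1 t=3ms: ALLOW
  req#2 t=3ms: ALLOW
  req#3 t=3ms: ALLOW
  req#4 t=3ms: ALLOW
  req#5 t=3ms: ALLOW
  req#6 t=3ms: ALLOW
  req#7 t=3ms: ALLOW
  req#8 t=3ms: DENY
  req#9 t=3ms: DENY
  req#10 t=3ms: DENY
  req#11 t=3ms: DENY
  req#12 t=3ms: DENY
  req#13 t=3ms: DENY
  req#14 t=3ms: DENY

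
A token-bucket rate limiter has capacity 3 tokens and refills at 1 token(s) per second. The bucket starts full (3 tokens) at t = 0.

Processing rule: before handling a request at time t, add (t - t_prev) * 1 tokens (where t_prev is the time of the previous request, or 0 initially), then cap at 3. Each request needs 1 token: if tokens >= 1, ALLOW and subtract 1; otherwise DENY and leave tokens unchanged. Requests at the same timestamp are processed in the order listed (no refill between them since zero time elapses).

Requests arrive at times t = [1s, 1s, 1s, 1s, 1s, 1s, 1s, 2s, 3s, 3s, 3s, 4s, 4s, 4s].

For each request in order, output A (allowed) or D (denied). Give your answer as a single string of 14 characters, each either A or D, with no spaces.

Answer: AAADDDDAADDADD

Derivation:
Simulating step by step:
  req#1 t=1s: ALLOW
  req#2 t=1s: ALLOW
  req#3 t=1s: ALLOW
  req#4 t=1s: DENY
  req#5 t=1s: DENY
  req#6 t=1s: DENY
  req#7 t=1s: DENY
  req#8 t=2s: ALLOW
  req#9 t=3s: ALLOW
  req#10 t=3s: DENY
  req#11 t=3s: DENY
  req#12 t=4s: ALLOW
  req#13 t=4s: DENY
  req#14 t=4s: DENY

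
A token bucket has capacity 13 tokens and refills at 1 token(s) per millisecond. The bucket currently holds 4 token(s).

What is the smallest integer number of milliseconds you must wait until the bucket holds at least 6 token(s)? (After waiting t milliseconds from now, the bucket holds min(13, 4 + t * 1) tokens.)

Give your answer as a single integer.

Answer: 2

Derivation:
Need 4 + t * 1 >= 6, so t >= 2/1.
Smallest integer t = ceil(2/1) = 2.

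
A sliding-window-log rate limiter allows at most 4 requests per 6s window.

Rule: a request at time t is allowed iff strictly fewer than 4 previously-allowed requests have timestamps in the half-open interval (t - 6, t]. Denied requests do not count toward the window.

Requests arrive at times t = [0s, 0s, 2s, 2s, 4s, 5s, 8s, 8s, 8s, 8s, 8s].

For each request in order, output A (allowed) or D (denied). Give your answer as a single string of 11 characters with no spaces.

Tracking allowed requests in the window:
  req#1 t=0s: ALLOW
  req#2 t=0s: ALLOW
  req#3 t=2s: ALLOW
  req#4 t=2s: ALLOW
  req#5 t=4s: DENY
  req#6 t=5s: DENY
  req#7 t=8s: ALLOW
  req#8 t=8s: ALLOW
  req#9 t=8s: ALLOW
  req#10 t=8s: ALLOW
  req#11 t=8s: DENY

Answer: AAAADDAAAAD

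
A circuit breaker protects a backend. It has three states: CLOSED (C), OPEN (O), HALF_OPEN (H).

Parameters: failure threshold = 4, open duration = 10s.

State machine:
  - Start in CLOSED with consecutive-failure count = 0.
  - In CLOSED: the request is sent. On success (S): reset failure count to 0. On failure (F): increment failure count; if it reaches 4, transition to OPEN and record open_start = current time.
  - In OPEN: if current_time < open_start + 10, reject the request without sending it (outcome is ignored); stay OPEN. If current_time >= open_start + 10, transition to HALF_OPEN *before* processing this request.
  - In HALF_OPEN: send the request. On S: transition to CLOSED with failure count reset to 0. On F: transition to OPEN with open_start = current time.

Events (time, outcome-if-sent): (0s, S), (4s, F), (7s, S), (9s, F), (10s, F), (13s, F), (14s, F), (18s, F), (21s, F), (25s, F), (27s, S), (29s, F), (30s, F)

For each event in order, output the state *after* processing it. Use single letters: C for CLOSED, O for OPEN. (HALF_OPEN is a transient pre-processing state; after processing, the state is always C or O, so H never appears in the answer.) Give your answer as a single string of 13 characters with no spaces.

Answer: CCCCCCOOOOOOO

Derivation:
State after each event:
  event#1 t=0s outcome=S: state=CLOSED
  event#2 t=4s outcome=F: state=CLOSED
  event#3 t=7s outcome=S: state=CLOSED
  event#4 t=9s outcome=F: state=CLOSED
  event#5 t=10s outcome=F: state=CLOSED
  event#6 t=13s outcome=F: state=CLOSED
  event#7 t=14s outcome=F: state=OPEN
  event#8 t=18s outcome=F: state=OPEN
  event#9 t=21s outcome=F: state=OPEN
  event#10 t=25s outcome=F: state=OPEN
  event#11 t=27s outcome=S: state=OPEN
  event#12 t=29s outcome=F: state=OPEN
  event#13 t=30s outcome=F: state=OPEN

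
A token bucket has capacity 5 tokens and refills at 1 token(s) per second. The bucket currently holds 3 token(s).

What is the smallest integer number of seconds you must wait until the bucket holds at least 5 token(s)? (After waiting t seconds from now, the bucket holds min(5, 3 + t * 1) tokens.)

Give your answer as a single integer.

Answer: 2

Derivation:
Need 3 + t * 1 >= 5, so t >= 2/1.
Smallest integer t = ceil(2/1) = 2.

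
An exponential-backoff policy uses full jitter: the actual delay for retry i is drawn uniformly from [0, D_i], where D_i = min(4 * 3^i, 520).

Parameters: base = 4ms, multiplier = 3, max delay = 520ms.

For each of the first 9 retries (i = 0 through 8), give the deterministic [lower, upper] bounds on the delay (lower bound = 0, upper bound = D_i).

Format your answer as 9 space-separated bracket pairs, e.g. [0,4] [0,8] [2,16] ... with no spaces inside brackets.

Computing bounds per retry:
  i=0: D_i=min(4*3^0,520)=4, bounds=[0,4]
  i=1: D_i=min(4*3^1,520)=12, bounds=[0,12]
  i=2: D_i=min(4*3^2,520)=36, bounds=[0,36]
  i=3: D_i=min(4*3^3,520)=108, bounds=[0,108]
  i=4: D_i=min(4*3^4,520)=324, bounds=[0,324]
  i=5: D_i=min(4*3^5,520)=520, bounds=[0,520]
  i=6: D_i=min(4*3^6,520)=520, bounds=[0,520]
  i=7: D_i=min(4*3^7,520)=520, bounds=[0,520]
  i=8: D_i=min(4*3^8,520)=520, bounds=[0,520]

Answer: [0,4] [0,12] [0,36] [0,108] [0,324] [0,520] [0,520] [0,520] [0,520]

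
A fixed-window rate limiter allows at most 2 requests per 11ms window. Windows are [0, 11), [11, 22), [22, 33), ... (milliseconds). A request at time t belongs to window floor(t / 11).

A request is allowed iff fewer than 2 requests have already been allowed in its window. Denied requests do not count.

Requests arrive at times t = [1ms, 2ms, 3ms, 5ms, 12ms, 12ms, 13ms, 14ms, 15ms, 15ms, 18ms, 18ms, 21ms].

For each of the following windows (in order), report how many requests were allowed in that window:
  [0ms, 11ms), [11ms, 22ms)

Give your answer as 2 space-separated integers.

Processing requests:
  req#1 t=1ms (window 0): ALLOW
  req#2 t=2ms (window 0): ALLOW
  req#3 t=3ms (window 0): DENY
  req#4 t=5ms (window 0): DENY
  req#5 t=12ms (window 1): ALLOW
  req#6 t=12ms (window 1): ALLOW
  req#7 t=13ms (window 1): DENY
  req#8 t=14ms (window 1): DENY
  req#9 t=15ms (window 1): DENY
  req#10 t=15ms (window 1): DENY
  req#11 t=18ms (window 1): DENY
  req#12 t=18ms (window 1): DENY
  req#13 t=21ms (window 1): DENY

Allowed counts by window: 2 2

Answer: 2 2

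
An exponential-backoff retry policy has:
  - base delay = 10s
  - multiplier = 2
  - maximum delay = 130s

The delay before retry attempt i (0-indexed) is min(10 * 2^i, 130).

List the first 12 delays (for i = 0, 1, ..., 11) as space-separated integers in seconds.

Answer: 10 20 40 80 130 130 130 130 130 130 130 130

Derivation:
Computing each delay:
  i=0: min(10*2^0, 130) = 10
  i=1: min(10*2^1, 130) = 20
  i=2: min(10*2^2, 130) = 40
  i=3: min(10*2^3, 130) = 80
  i=4: min(10*2^4, 130) = 130
  i=5: min(10*2^5, 130) = 130
  i=6: min(10*2^6, 130) = 130
  i=7: min(10*2^7, 130) = 130
  i=8: min(10*2^8, 130) = 130
  i=9: min(10*2^9, 130) = 130
  i=10: min(10*2^10, 130) = 130
  i=11: min(10*2^11, 130) = 130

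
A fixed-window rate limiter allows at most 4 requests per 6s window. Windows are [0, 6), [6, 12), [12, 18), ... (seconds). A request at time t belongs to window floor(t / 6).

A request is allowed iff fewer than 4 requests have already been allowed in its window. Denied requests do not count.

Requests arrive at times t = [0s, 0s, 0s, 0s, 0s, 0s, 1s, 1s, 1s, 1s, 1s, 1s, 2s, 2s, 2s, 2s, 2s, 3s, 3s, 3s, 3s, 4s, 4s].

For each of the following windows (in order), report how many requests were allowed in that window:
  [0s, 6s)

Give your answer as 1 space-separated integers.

Processing requests:
  req#1 t=0s (window 0): ALLOW
  req#2 t=0s (window 0): ALLOW
  req#3 t=0s (window 0): ALLOW
  req#4 t=0s (window 0): ALLOW
  req#5 t=0s (window 0): DENY
  req#6 t=0s (window 0): DENY
  req#7 t=1s (window 0): DENY
  req#8 t=1s (window 0): DENY
  req#9 t=1s (window 0): DENY
  req#10 t=1s (window 0): DENY
  req#11 t=1s (window 0): DENY
  req#12 t=1s (window 0): DENY
  req#13 t=2s (window 0): DENY
  req#14 t=2s (window 0): DENY
  req#15 t=2s (window 0): DENY
  req#16 t=2s (window 0): DENY
  req#17 t=2s (window 0): DENY
  req#18 t=3s (window 0): DENY
  req#19 t=3s (window 0): DENY
  req#20 t=3s (window 0): DENY
  req#21 t=3s (window 0): DENY
  req#22 t=4s (window 0): DENY
  req#23 t=4s (window 0): DENY

Allowed counts by window: 4

Answer: 4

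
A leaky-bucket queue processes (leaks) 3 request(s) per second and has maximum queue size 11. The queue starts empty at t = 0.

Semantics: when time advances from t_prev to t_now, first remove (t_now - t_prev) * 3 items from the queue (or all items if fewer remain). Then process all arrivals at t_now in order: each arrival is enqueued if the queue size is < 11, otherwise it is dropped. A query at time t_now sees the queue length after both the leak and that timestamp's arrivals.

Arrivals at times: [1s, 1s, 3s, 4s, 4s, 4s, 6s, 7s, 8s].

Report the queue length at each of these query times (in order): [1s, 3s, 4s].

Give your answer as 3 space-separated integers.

Answer: 2 1 3

Derivation:
Queue lengths at query times:
  query t=1s: backlog = 2
  query t=3s: backlog = 1
  query t=4s: backlog = 3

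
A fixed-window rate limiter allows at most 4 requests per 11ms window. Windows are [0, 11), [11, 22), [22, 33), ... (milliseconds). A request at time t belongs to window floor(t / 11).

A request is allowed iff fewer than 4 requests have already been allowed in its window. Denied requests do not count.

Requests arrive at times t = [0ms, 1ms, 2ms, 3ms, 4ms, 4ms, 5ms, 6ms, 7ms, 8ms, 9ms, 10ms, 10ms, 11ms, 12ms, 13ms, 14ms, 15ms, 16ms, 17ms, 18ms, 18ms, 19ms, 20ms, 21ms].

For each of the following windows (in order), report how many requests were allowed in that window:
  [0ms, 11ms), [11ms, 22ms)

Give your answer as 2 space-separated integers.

Processing requests:
  req#1 t=0ms (window 0): ALLOW
  req#2 t=1ms (window 0): ALLOW
  req#3 t=2ms (window 0): ALLOW
  req#4 t=3ms (window 0): ALLOW
  req#5 t=4ms (window 0): DENY
  req#6 t=4ms (window 0): DENY
  req#7 t=5ms (window 0): DENY
  req#8 t=6ms (window 0): DENY
  req#9 t=7ms (window 0): DENY
  req#10 t=8ms (window 0): DENY
  req#11 t=9ms (window 0): DENY
  req#12 t=10ms (window 0): DENY
  req#13 t=10ms (window 0): DENY
  req#14 t=11ms (window 1): ALLOW
  req#15 t=12ms (window 1): ALLOW
  req#16 t=13ms (window 1): ALLOW
  req#17 t=14ms (window 1): ALLOW
  req#18 t=15ms (window 1): DENY
  req#19 t=16ms (window 1): DENY
  req#20 t=17ms (window 1): DENY
  req#21 t=18ms (window 1): DENY
  req#22 t=18ms (window 1): DENY
  req#23 t=19ms (window 1): DENY
  req#24 t=20ms (window 1): DENY
  req#25 t=21ms (window 1): DENY

Allowed counts by window: 4 4

Answer: 4 4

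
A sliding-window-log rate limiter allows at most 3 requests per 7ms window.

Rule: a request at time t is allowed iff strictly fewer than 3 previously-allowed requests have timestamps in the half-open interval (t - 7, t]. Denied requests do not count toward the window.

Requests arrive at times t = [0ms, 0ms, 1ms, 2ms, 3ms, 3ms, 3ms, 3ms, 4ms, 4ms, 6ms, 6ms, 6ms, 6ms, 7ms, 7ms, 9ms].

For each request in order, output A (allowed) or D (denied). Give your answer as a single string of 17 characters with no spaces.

Tracking allowed requests in the window:
  req#1 t=0ms: ALLOW
  req#2 t=0ms: ALLOW
  req#3 t=1ms: ALLOW
  req#4 t=2ms: DENY
  req#5 t=3ms: DENY
  req#6 t=3ms: DENY
  req#7 t=3ms: DENY
  req#8 t=3ms: DENY
  req#9 t=4ms: DENY
  req#10 t=4ms: DENY
  req#11 t=6ms: DENY
  req#12 t=6ms: DENY
  req#13 t=6ms: DENY
  req#14 t=6ms: DENY
  req#15 t=7ms: ALLOW
  req#16 t=7ms: ALLOW
  req#17 t=9ms: ALLOW

Answer: AAADDDDDDDDDDDAAA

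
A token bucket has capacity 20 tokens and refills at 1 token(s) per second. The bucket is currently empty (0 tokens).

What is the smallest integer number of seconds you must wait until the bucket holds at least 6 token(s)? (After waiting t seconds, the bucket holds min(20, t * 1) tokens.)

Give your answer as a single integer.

Need t * 1 >= 6, so t >= 6/1.
Smallest integer t = ceil(6/1) = 6.

Answer: 6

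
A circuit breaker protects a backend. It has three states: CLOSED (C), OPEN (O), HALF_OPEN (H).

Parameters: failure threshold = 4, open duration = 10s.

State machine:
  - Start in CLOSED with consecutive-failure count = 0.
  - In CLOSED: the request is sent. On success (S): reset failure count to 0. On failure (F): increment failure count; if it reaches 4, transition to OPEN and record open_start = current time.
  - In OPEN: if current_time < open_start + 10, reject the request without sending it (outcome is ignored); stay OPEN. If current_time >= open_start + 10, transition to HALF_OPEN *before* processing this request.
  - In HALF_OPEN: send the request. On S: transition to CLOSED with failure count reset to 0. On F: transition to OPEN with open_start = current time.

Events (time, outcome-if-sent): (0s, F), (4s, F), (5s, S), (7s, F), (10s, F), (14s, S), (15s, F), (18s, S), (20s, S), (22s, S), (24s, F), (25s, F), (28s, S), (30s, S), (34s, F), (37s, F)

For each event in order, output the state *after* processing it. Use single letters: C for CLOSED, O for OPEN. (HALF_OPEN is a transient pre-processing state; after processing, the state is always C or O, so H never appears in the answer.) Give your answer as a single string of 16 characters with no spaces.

State after each event:
  event#1 t=0s outcome=F: state=CLOSED
  event#2 t=4s outcome=F: state=CLOSED
  event#3 t=5s outcome=S: state=CLOSED
  event#4 t=7s outcome=F: state=CLOSED
  event#5 t=10s outcome=F: state=CLOSED
  event#6 t=14s outcome=S: state=CLOSED
  event#7 t=15s outcome=F: state=CLOSED
  event#8 t=18s outcome=S: state=CLOSED
  event#9 t=20s outcome=S: state=CLOSED
  event#10 t=22s outcome=S: state=CLOSED
  event#11 t=24s outcome=F: state=CLOSED
  event#12 t=25s outcome=F: state=CLOSED
  event#13 t=28s outcome=S: state=CLOSED
  event#14 t=30s outcome=S: state=CLOSED
  event#15 t=34s outcome=F: state=CLOSED
  event#16 t=37s outcome=F: state=CLOSED

Answer: CCCCCCCCCCCCCCCC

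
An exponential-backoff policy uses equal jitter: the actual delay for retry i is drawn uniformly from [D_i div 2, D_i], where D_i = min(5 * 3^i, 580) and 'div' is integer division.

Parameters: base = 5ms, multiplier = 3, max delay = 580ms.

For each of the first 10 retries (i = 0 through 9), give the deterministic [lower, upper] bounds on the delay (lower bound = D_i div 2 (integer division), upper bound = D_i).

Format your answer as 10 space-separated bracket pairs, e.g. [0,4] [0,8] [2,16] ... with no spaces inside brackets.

Computing bounds per retry:
  i=0: D_i=min(5*3^0,580)=5, bounds=[2,5]
  i=1: D_i=min(5*3^1,580)=15, bounds=[7,15]
  i=2: D_i=min(5*3^2,580)=45, bounds=[22,45]
  i=3: D_i=min(5*3^3,580)=135, bounds=[67,135]
  i=4: D_i=min(5*3^4,580)=405, bounds=[202,405]
  i=5: D_i=min(5*3^5,580)=580, bounds=[290,580]
  i=6: D_i=min(5*3^6,580)=580, bounds=[290,580]
  i=7: D_i=min(5*3^7,580)=580, bounds=[290,580]
  i=8: D_i=min(5*3^8,580)=580, bounds=[290,580]
  i=9: D_i=min(5*3^9,580)=580, bounds=[290,580]

Answer: [2,5] [7,15] [22,45] [67,135] [202,405] [290,580] [290,580] [290,580] [290,580] [290,580]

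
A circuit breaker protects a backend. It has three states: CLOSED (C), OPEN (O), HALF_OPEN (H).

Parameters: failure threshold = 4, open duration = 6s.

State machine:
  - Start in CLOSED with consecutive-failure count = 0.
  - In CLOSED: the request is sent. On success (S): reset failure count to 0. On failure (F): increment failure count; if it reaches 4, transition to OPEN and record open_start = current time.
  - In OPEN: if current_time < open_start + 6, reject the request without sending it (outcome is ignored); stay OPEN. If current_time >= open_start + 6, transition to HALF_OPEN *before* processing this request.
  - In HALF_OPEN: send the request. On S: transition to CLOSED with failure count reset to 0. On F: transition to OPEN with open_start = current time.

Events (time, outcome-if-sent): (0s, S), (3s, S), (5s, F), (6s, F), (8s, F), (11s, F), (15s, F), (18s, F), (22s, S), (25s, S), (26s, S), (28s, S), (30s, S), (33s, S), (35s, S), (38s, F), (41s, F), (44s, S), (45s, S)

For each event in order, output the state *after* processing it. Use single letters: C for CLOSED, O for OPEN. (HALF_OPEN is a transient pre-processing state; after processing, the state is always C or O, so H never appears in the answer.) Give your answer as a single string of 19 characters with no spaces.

State after each event:
  event#1 t=0s outcome=S: state=CLOSED
  event#2 t=3s outcome=S: state=CLOSED
  event#3 t=5s outcome=F: state=CLOSED
  event#4 t=6s outcome=F: state=CLOSED
  event#5 t=8s outcome=F: state=CLOSED
  event#6 t=11s outcome=F: state=OPEN
  event#7 t=15s outcome=F: state=OPEN
  event#8 t=18s outcome=F: state=OPEN
  event#9 t=22s outcome=S: state=OPEN
  event#10 t=25s outcome=S: state=CLOSED
  event#11 t=26s outcome=S: state=CLOSED
  event#12 t=28s outcome=S: state=CLOSED
  event#13 t=30s outcome=S: state=CLOSED
  event#14 t=33s outcome=S: state=CLOSED
  event#15 t=35s outcome=S: state=CLOSED
  event#16 t=38s outcome=F: state=CLOSED
  event#17 t=41s outcome=F: state=CLOSED
  event#18 t=44s outcome=S: state=CLOSED
  event#19 t=45s outcome=S: state=CLOSED

Answer: CCCCCOOOOCCCCCCCCCC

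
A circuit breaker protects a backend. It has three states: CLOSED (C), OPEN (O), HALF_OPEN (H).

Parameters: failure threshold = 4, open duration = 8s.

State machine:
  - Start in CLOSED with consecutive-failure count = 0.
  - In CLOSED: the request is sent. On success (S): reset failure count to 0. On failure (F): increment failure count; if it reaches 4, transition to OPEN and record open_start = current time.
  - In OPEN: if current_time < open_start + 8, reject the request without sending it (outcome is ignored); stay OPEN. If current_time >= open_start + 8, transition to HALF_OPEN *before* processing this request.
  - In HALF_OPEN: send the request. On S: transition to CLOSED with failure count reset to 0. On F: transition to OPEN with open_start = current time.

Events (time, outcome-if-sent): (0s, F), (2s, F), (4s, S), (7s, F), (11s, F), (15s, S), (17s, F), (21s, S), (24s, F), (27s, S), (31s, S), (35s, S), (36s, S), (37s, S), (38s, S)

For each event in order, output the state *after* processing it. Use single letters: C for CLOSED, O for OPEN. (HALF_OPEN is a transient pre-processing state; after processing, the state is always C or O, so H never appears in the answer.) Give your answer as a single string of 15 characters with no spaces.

Answer: CCCCCCCCCCCCCCC

Derivation:
State after each event:
  event#1 t=0s outcome=F: state=CLOSED
  event#2 t=2s outcome=F: state=CLOSED
  event#3 t=4s outcome=S: state=CLOSED
  event#4 t=7s outcome=F: state=CLOSED
  event#5 t=11s outcome=F: state=CLOSED
  event#6 t=15s outcome=S: state=CLOSED
  event#7 t=17s outcome=F: state=CLOSED
  event#8 t=21s outcome=S: state=CLOSED
  event#9 t=24s outcome=F: state=CLOSED
  event#10 t=27s outcome=S: state=CLOSED
  event#11 t=31s outcome=S: state=CLOSED
  event#12 t=35s outcome=S: state=CLOSED
  event#13 t=36s outcome=S: state=CLOSED
  event#14 t=37s outcome=S: state=CLOSED
  event#15 t=38s outcome=S: state=CLOSED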